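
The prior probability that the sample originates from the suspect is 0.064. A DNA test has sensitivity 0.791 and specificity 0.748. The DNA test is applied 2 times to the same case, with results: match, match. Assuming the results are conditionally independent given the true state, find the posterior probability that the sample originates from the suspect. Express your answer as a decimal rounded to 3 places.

With H the event that the sample originates from the suspect, the joint likelihood of the observed sequence is P(data|H) = 0.791·0.791 = 0.62568 and P(data|¬H) = 0.252·0.252 = 0.063504.
Bayes: P(H|data) = 0.064·0.62568 / (0.064·0.62568 + 0.936·0.063504) = 0.040044/0.099483 = 0.4025.

Posterior P(H) ≈ 0.403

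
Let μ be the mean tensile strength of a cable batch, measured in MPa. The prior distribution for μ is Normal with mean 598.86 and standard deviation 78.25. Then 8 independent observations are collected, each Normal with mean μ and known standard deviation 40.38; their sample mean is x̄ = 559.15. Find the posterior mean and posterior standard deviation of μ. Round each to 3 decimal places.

With known σ, the Normal prior is conjugate. Weight on the data is w = (n/σ²)/(n/σ² + 1/τ₀²) = 0.00490634/(0.00490634+0.00016332) = 0.96779.
Posterior mean = w·x̄ + (1−w)·μ₀ = 0.96779·559.15 + 0.032215·598.86 = 560.429. Posterior variance = 1/(0.00490634+0.00016332) = 197.252, so SD = 14.045.

Posterior mean ≈ 560.429; posterior SD ≈ 14.045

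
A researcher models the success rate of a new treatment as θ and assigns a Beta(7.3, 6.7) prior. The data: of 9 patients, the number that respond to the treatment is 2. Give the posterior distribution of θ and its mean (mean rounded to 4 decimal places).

The binomial likelihood is conjugate to the Beta prior: with 2 successes and 7 failures, the posterior is Beta(7.3+2, 6.7+7) = Beta(9.3, 13.7).
Posterior mean = α/(α+β) = 9.3/23 = 0.4043.

Posterior: Beta(9.3, 13.7); mean ≈ 0.4043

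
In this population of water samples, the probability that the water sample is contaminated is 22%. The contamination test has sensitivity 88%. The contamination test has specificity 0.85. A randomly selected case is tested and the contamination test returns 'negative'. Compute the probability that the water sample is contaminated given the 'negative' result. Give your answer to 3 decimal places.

Let H be the event that the water sample is contaminated. P(H) = 0.22, so P(¬H) = 0.78. With E the 'negative' result, P(E|H) = 0.12 and P(E|¬H) = 0.85.
P(E) = 0.12·0.22 + 0.85·0.78 = 0.026400 + 0.66300 = 0.68940.
By Bayes' theorem, P(H|E) = 0.026400 / 0.68940 = 0.038.

P(H | E) ≈ 0.038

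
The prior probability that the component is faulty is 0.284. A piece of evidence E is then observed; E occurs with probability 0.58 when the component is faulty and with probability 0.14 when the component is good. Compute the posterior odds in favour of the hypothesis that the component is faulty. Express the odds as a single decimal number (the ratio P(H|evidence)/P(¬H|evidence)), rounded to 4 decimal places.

Prior odds = 0.284/(1−0.284) = 0.39665. In log-odds, ln(0.39665) = -0.92471.
Add log likelihood ratio: ln(4.1429) = 1.4214.
Posterior log-odds = 0.49668, so posterior odds = exp(0.49668) = 1.6433.

Posterior odds ≈ 1.6433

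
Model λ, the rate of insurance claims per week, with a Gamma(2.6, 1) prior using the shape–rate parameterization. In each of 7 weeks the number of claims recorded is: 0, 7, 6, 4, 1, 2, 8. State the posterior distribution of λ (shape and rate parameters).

Total count ∑xᵢ = 28 over n = 7 weeks.
Gamma is conjugate to the Poisson likelihood: posterior is Gamma(shape = 2.6+28 = 30.6, rate = 1+7 = 8).

Posterior: Gamma(shape=30.6, rate=8)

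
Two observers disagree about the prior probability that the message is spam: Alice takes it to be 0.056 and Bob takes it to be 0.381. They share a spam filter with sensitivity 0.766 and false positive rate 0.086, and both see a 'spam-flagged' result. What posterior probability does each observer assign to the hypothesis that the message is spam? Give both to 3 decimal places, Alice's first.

Alice: 0.346; Bob: 0.846

P('+'|H) = 0.766, P('+'|¬H) = 0.086.
Alice: numerator 0.766·0.056 = 0.042896; evidence = 0.042896+0.086·0.944 = 0.12408; posterior = 0.346.
Bob: numerator 0.766·0.381 = 0.29185; evidence = 0.29185+0.086·0.619 = 0.34508; posterior = 0.846.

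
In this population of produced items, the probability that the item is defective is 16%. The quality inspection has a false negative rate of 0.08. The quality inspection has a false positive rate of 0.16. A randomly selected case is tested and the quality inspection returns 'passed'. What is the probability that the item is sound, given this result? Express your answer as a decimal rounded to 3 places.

Write H for 'the item is defective'. Prior odds H:¬H = 0.16/0.84 = 0.19048. For the 'passed' outcome, the likelihood ratio is 0.08/0.84 = 0.095238.
Posterior odds = 0.19048 × 0.095238 = 0.018141, so P(H|E) = 0.018141/(1+0.018141) = 0.018. Then P(¬H|E) = 1 − 0.018 = 0.982.

P(¬H | E) ≈ 0.982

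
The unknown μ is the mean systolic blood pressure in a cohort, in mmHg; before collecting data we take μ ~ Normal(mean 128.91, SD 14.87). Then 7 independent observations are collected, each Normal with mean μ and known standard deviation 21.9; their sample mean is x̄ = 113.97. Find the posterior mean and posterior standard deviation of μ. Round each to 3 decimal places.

Posterior mean ≈ 117.504; posterior SD ≈ 7.232

With known σ, the Normal prior is conjugate. Weight on the data is w = (n/σ²)/(n/σ² + 1/τ₀²) = 0.0145952/(0.0145952+0.00452249) = 0.76344.
Posterior mean = w·x̄ + (1−w)·μ₀ = 0.76344·113.97 + 0.23656·128.91 = 117.504. Posterior variance = 1/(0.0145952+0.00452249) = 52.3076, so SD = 7.232.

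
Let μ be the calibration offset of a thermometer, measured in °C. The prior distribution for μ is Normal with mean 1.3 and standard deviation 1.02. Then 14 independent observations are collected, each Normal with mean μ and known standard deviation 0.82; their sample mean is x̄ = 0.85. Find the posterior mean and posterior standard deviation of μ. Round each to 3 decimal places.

With known σ, the Normal prior is conjugate. Weight on the data is w = (n/σ²)/(n/σ² + 1/τ₀²) = 20.8209/(20.8209+0.961169) = 0.95587.
Posterior mean = w·x̄ + (1−w)·μ₀ = 0.95587·0.85 + 0.044127·1.3 = 0.870. Posterior variance = 1/(20.8209+0.961169) = 0.0459092, so SD = 0.214.

Posterior mean ≈ 0.870; posterior SD ≈ 0.214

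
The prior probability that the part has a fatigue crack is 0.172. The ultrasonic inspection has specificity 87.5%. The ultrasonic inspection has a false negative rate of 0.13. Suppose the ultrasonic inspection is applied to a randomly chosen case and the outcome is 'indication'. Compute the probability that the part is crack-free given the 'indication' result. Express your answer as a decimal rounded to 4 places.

Let H be the event that the part has a fatigue crack. P(H) = 0.172, so P(¬H) = 0.828. With E the 'indication' result, P(E|H) = 0.87 and P(E|¬H) = 0.125.
P(E) = 0.87·0.172 + 0.125·0.828 = 0.14964 + 0.10350 = 0.25314.
By Bayes' theorem, P(H|E) = 0.14964 / 0.25314 = 0.5911. Hence P(¬H|E) = 1 − 0.5911 = 0.4089.

P(¬H | E) ≈ 0.4089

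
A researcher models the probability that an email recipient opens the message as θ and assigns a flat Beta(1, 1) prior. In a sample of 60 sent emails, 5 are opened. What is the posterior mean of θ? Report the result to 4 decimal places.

Posterior mean ≈ 0.0968

The binomial likelihood is conjugate to the Beta prior: with 5 successes and 55 failures, the posterior is Beta(1+5, 1+55) = Beta(6, 56).
E[θ | data] = 6/(6+56) = 0.0968.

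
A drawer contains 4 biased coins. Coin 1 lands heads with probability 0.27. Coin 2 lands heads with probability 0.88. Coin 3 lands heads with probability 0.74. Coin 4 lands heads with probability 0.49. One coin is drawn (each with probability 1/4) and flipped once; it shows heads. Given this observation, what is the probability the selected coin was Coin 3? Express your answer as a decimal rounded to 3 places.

Tabulate prior·likelihood by source: [1] prior 0.25, lik 0.27, product 0.06750; [2] prior 0.25, lik 0.88, product 0.2200; [3] prior 0.25, lik 0.74, product 0.1850; [4] prior 0.25, lik 0.49, product 0.1225.
Normalizing constant = 0.59500; the posterior for Coin 3 is its product over the sum, 0.1850/0.59500 = 0.311.

Posterior probability ≈ 0.311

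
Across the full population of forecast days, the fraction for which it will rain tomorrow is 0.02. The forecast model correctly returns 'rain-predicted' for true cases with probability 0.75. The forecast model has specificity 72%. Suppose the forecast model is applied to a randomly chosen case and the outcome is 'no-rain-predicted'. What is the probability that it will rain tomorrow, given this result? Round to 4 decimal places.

P(H | E) ≈ 0.0070

Let H be the event that it will rain tomorrow. P(H) = 0.02, so P(¬H) = 0.98. With E the 'no-rain-predicted' result, P(E|H) = 0.25 and P(E|¬H) = 0.72.
P(E) = 0.25·0.02 + 0.72·0.98 = 0.0050000 + 0.70560 = 0.71060.
By Bayes' theorem, P(H|E) = 0.0050000 / 0.71060 = 0.0070.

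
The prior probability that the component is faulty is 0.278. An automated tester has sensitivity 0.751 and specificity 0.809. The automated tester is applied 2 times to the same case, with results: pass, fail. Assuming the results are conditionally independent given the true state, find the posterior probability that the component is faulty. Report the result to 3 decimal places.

With H the event that the component is faulty, the joint likelihood of the observed sequence is P(data|H) = 0.249·0.751 = 0.18700 and P(data|¬H) = 0.809·0.191 = 0.15452.
Bayes: P(H|data) = 0.278·0.18700 / (0.278·0.18700 + 0.722·0.15452) = 0.051986/0.16355 = 0.3179.

Posterior P(H) ≈ 0.318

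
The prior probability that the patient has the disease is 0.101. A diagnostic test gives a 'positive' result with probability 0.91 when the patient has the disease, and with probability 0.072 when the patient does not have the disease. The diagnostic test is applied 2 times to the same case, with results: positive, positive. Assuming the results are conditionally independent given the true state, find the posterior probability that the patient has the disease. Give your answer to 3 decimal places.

Let H be the event that the patient has the disease; start with P(H) = 0.101. P('positive'|H) = 0.91, P('positive'|¬H) = 0.072.
Update on result 1 ('positive'): P(H) ← 0.91·0.1010 / (0.91·0.1010 + 0.072·0.8990) = 0.091910/0.15664 = 0.5868.
Update on result 2 ('positive'): P(H) ← 0.91·0.5868 / (0.91·0.5868 + 0.072·0.4132) = 0.53396/0.56371 = 0.9472.

Posterior P(H) ≈ 0.947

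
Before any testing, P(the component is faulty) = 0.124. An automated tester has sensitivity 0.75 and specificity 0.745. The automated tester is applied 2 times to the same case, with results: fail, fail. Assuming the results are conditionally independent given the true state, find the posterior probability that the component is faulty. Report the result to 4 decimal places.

With H the event that the component is faulty, the joint likelihood of the observed sequence is P(data|H) = 0.75·0.75 = 0.56250 and P(data|¬H) = 0.255·0.255 = 0.065025.
Bayes: P(H|data) = 0.124·0.56250 / (0.124·0.56250 + 0.876·0.065025) = 0.069750/0.12671 = 0.5505.

Posterior P(H) ≈ 0.5505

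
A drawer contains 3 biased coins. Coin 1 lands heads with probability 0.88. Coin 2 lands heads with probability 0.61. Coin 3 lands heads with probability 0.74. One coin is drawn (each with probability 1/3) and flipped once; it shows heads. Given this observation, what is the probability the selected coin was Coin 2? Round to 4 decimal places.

Posterior probability ≈ 0.2735

Tabulate prior·likelihood by source: [1] prior 0.333333, lik 0.88, product 0.2933; [2] prior 0.333333, lik 0.61, product 0.2033; [3] prior 0.333333, lik 0.74, product 0.2467.
Normalizing constant = 0.74333; the posterior for Coin 2 is its product over the sum, 0.2033/0.74333 = 0.2735.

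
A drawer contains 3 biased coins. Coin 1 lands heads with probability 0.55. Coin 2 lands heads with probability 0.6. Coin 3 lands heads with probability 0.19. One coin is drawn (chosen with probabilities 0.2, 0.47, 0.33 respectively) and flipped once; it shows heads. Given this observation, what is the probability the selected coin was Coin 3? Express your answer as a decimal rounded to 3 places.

P(heads|C1) = 0.55; P(heads|C2) = 0.6; P(heads|C3) = 0.19.
Prior × likelihood for each source: 0.2·0.55=0.1100, 0.47·0.6=0.2820, 0.33·0.19=0.06270. Summing gives P(heads) = 0.45470.
P(Coin 3 | heads) = 0.06270 / 0.45470 = 0.138.

Posterior probability ≈ 0.138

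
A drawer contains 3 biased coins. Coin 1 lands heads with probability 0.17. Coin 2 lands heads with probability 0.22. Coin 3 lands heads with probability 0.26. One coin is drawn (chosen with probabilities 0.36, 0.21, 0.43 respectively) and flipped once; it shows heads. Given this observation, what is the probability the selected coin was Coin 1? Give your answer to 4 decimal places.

Tabulate prior·likelihood by source: [1] prior 0.36, lik 0.17, product 0.06120; [2] prior 0.21, lik 0.22, product 0.04620; [3] prior 0.43, lik 0.26, product 0.1118.
Normalizing constant = 0.21920; the posterior for Coin 1 is its product over the sum, 0.06120/0.21920 = 0.2792.

Posterior probability ≈ 0.2792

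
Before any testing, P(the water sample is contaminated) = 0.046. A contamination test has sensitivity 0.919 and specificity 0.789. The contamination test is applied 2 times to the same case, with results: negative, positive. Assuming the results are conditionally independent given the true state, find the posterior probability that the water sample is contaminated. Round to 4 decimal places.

With H the event that the water sample is contaminated, the joint likelihood of the observed sequence is P(data|H) = 0.081·0.919 = 0.074439 and P(data|¬H) = 0.789·0.211 = 0.16648.
Bayes: P(H|data) = 0.046·0.074439 / (0.046·0.074439 + 0.954·0.16648) = 0.0034242/0.16225 = 0.0211.

Posterior P(H) ≈ 0.0211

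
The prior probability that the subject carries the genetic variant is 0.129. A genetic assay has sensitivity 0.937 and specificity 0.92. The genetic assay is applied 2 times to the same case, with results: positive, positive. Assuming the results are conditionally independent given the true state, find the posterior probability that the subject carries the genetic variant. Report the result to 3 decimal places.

Let H be the event that the subject carries the genetic variant; start with P(H) = 0.129. P('positive'|H) = 0.937, P('positive'|¬H) = 0.08.
Update on result 1 ('positive'): P(H) ← 0.937·0.1290 / (0.937·0.1290 + 0.08·0.8710) = 0.12087/0.19055 = 0.6343.
Update on result 2 ('positive'): P(H) ← 0.937·0.6343 / (0.937·0.6343 + 0.08·0.3657) = 0.59436/0.62362 = 0.9531.

Posterior P(H) ≈ 0.953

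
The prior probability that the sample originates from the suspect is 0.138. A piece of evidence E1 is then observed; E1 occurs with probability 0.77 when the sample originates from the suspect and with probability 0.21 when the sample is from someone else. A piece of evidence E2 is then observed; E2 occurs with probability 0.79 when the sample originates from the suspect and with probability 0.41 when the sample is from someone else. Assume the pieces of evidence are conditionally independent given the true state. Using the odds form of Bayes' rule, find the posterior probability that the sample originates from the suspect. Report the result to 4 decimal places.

Posterior probability ≈ 0.5308

Prior odds = 0.138/(1−0.138) = 0.16009.
Likelihood ratio for E1 = 0.77/0.21 = 3.6667.
Likelihood ratio for E2 = 0.79/0.41 = 1.9268.
Posterior odds = prior odds × LR₁ × LR₂ = 1.1311.
Posterior probability = odds/(1+odds) = 1.1311/2.1311 = 0.5308.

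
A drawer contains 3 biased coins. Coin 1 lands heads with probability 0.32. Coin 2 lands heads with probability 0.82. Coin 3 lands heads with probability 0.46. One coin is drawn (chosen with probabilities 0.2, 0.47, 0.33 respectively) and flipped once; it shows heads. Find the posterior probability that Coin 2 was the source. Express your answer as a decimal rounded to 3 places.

Posterior probability ≈ 0.641

Tabulate prior·likelihood by source: [1] prior 0.2, lik 0.32, product 0.06400; [2] prior 0.47, lik 0.82, product 0.3854; [3] prior 0.33, lik 0.46, product 0.1518.
Normalizing constant = 0.60120; the posterior for Coin 2 is its product over the sum, 0.3854/0.60120 = 0.641.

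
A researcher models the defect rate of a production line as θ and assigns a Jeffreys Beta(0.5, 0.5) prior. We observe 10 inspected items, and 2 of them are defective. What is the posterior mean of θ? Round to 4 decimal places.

Observing 2 successes and 8 failures updates Beta(0.5, 0.5) by adding the success and failure counts to the two shape parameters: α = 0.5+2 = 2.5, β = 0.5+8 = 8.5.
Posterior mean = α/(α+β) = 2.5/11 = 0.2273.

Posterior mean ≈ 0.2273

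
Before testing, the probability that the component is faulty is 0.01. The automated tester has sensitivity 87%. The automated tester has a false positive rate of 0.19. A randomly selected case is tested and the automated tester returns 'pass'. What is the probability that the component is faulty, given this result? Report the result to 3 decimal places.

Let H be the event that the component is faulty. P(H) = 0.01, so P(¬H) = 0.99. With E the 'pass' result, P(E|H) = 0.13 and P(E|¬H) = 0.81.
P(E) = 0.13·0.01 + 0.81·0.99 = 0.0013000 + 0.80190 = 0.80320.
By Bayes' theorem, P(H|E) = 0.0013000 / 0.80320 = 0.002.

P(H | E) ≈ 0.002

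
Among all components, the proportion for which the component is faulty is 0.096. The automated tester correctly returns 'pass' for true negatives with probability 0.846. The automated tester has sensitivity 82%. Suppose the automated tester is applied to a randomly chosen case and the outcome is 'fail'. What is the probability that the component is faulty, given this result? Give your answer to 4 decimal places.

P(H | E) ≈ 0.3612

Let H be the event that the component is faulty. P(H) = 0.096, so P(¬H) = 0.904. With E the 'fail' result, P(E|H) = 0.82 and P(E|¬H) = 0.154.
P(E) = 0.82·0.096 + 0.154·0.904 = 0.078720 + 0.13922 = 0.21794.
By Bayes' theorem, P(H|E) = 0.078720 / 0.21794 = 0.3612.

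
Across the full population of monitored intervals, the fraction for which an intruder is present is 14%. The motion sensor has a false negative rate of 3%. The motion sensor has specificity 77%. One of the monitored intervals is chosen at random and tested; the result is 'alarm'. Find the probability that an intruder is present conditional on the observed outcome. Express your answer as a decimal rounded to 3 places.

P(H | E) ≈ 0.407

Write H for 'an intruder is present'. Prior odds H:¬H = 0.14/0.86 = 0.16279. For the 'alarm' outcome, the likelihood ratio is 0.97/0.23 = 4.2174.
Posterior odds = 0.16279 × 4.2174 = 0.68655, so P(H|E) = 0.68655/(1+0.68655) = 0.407.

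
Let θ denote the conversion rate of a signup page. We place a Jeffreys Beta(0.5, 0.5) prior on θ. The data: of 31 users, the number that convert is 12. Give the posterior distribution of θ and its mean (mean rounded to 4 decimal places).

Posterior: Beta(12.5, 19.5); mean ≈ 0.3906

The binomial likelihood is conjugate to the Beta prior: with 12 successes and 19 failures, the posterior is Beta(0.5+12, 0.5+19) = Beta(12.5, 19.5).
E[θ | data] = 12.5/(12.5+19.5) = 0.3906.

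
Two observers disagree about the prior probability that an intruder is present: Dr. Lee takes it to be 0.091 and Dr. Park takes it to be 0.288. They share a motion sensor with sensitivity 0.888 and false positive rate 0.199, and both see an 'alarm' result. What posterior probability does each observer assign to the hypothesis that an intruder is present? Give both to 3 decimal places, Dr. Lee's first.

Dr. Lee: 0.309; Dr. Park: 0.643

P('+'|H) = 0.888, P('+'|¬H) = 0.199.
Dr. Lee: numerator 0.888·0.091 = 0.080808; evidence = 0.080808+0.199·0.909 = 0.26170; posterior = 0.309.
Dr. Park: numerator 0.888·0.288 = 0.25574; evidence = 0.25574+0.199·0.712 = 0.39743; posterior = 0.643.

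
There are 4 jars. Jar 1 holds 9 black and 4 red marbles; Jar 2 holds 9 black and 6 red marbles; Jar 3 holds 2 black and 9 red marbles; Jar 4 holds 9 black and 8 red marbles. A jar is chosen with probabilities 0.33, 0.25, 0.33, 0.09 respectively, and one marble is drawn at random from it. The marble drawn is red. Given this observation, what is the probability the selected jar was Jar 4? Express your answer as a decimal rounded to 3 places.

P(red|Jar 1) = 0.3077; P(red|Jar 2) = 0.4; P(red|Jar 3) = 0.8182; P(red|Jar 4) = 0.4706.
Prior × likelihood for each source: 0.33·0.3077=0.1015, 0.25·0.4=0.1000, 0.33·0.8182=0.2700, 0.09·0.4706=0.04235. Summing gives P(red) = 0.51389.
P(Jar 4 | red) = 0.04235 / 0.51389 = 0.082.

Posterior probability ≈ 0.082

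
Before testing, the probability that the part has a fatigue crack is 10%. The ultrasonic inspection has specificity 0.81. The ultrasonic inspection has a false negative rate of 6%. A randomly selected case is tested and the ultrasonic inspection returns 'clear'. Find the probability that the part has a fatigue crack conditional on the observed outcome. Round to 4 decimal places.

Let H be the event that the part has a fatigue crack. P(H) = 0.1, so P(¬H) = 0.9. With E the 'clear' result, P(E|H) = 0.06 and P(E|¬H) = 0.81.
P(E) = 0.06·0.1 + 0.81·0.9 = 0.0060000 + 0.72900 = 0.73500.
By Bayes' theorem, P(H|E) = 0.0060000 / 0.73500 = 0.0082.

P(H | E) ≈ 0.0082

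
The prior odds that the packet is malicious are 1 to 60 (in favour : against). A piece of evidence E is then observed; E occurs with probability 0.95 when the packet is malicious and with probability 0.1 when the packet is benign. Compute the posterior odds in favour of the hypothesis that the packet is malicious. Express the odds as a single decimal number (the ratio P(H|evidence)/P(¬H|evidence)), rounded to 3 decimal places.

Prior odds = 1/60 = 0.016667.
Likelihood ratio for E = 0.95/0.1 = 9.5000.
Posterior odds = prior odds × LR = 0.15833.

Posterior odds ≈ 0.158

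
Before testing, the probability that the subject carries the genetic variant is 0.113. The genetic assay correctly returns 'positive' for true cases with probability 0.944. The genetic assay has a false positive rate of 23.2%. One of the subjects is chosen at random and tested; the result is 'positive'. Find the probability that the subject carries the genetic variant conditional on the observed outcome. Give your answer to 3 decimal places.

P(H | E) ≈ 0.341

Let H be the event that the subject carries the genetic variant. P(H) = 0.113, so P(¬H) = 0.887. With E the 'positive' result, P(E|H) = 0.944 and P(E|¬H) = 0.232.
P(E) = 0.944·0.113 + 0.232·0.887 = 0.10667 + 0.20578 = 0.31246.
By Bayes' theorem, P(H|E) = 0.10667 / 0.31246 = 0.341.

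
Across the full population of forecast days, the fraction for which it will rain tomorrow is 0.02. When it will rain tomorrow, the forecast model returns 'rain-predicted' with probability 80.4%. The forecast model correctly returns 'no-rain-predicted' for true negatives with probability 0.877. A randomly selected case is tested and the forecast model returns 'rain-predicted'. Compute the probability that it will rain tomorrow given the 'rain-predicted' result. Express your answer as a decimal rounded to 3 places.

P(H | E) ≈ 0.118

Let H be the event that it will rain tomorrow. P(H) = 0.02, so P(¬H) = 0.98. With E the 'rain-predicted' result, P(E|H) = 0.804 and P(E|¬H) = 0.123.
P(E) = 0.804·0.02 + 0.123·0.98 = 0.016080 + 0.12054 = 0.13662.
By Bayes' theorem, P(H|E) = 0.016080 / 0.13662 = 0.118.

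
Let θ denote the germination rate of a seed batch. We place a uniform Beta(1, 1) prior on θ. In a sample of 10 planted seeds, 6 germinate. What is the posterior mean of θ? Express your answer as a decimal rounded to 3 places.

Posterior mean ≈ 0.583

Observing 6 successes and 4 failures updates Beta(1, 1) by adding the success and failure counts to the two shape parameters: α = 1+6 = 7, β = 1+4 = 5.
Posterior mean = α/(α+β) = 7/12 = 0.583.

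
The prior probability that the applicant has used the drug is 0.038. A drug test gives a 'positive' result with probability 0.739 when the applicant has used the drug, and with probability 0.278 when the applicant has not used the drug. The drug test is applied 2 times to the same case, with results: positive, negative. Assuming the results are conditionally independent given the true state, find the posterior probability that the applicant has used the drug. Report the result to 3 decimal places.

Posterior P(H) ≈ 0.037

Let H be the event that the applicant has used the drug; start with P(H) = 0.038. P('positive'|H) = 0.739, P('positive'|¬H) = 0.278.
Update on result 1 ('positive'): P(H) ← 0.739·0.0380 / (0.739·0.0380 + 0.278·0.9620) = 0.028082/0.29552 = 0.0950.
Update on result 2 ('negative'): P(H) ← 0.261·0.0950 / (0.261·0.0950 + 0.722·0.9050) = 0.024802/0.67819 = 0.0366.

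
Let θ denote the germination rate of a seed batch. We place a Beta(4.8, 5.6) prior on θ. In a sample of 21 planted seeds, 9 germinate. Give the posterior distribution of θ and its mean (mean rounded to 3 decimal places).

The binomial likelihood is conjugate to the Beta prior: with 9 successes and 12 failures, the posterior is Beta(4.8+9, 5.6+12) = Beta(13.8, 17.6).
E[θ | data] = 13.8/(13.8+17.6) = 0.439.

Posterior: Beta(13.8, 17.6); mean ≈ 0.439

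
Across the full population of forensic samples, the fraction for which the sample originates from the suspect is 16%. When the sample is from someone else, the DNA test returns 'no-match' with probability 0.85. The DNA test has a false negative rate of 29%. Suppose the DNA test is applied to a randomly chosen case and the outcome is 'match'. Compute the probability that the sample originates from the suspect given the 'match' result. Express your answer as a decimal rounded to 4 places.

Let H be the event that the sample originates from the suspect. P(H) = 0.16, so P(¬H) = 0.84. With E the 'match' result, P(E|H) = 0.71 and P(E|¬H) = 0.15.
P(E) = 0.71·0.16 + 0.15·0.84 = 0.11360 + 0.12600 = 0.23960.
By Bayes' theorem, P(H|E) = 0.11360 / 0.23960 = 0.4741.

P(H | E) ≈ 0.4741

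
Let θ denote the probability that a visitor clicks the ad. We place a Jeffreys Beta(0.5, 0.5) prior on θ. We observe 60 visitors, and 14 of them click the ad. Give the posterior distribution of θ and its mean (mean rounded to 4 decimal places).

Posterior: Beta(14.5, 46.5); mean ≈ 0.2377

Observing 14 successes and 46 failures updates Beta(0.5, 0.5) by adding the success and failure counts to the two shape parameters: α = 0.5+14 = 14.5, β = 0.5+46 = 46.5.
E[θ | data] = 14.5/(14.5+46.5) = 0.2377.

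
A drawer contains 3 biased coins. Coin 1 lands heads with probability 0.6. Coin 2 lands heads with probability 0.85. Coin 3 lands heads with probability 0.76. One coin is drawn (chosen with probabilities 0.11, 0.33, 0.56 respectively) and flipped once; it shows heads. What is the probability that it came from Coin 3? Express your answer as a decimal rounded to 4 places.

P(heads|C1) = 0.6; P(heads|C2) = 0.85; P(heads|C3) = 0.76.
Prior × likelihood for each source: 0.11·0.6=0.06600, 0.33·0.85=0.2805, 0.56·0.76=0.4256. Summing gives P(heads) = 0.77210.
P(Coin 3 | heads) = 0.4256 / 0.77210 = 0.5512.

Posterior probability ≈ 0.5512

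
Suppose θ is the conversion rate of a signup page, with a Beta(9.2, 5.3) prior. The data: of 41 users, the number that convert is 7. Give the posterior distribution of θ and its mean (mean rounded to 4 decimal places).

Posterior: Beta(16.2, 39.3); mean ≈ 0.2919

Observing 7 successes and 34 failures updates Beta(9.2, 5.3) by adding the success and failure counts to the two shape parameters: α = 9.2+7 = 16.2, β = 5.3+34 = 39.3.
E[θ | data] = 16.2/(16.2+39.3) = 0.2919.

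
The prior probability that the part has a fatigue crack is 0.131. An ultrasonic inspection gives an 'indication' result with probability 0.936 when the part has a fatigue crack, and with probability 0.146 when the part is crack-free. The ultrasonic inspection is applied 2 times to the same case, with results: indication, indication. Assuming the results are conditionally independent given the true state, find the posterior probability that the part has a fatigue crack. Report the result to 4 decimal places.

Posterior P(H) ≈ 0.8610

Let H be the event that the part has a fatigue crack; start with P(H) = 0.131. P('indication'|H) = 0.936, P('indication'|¬H) = 0.146.
Update on result 1 ('indication'): P(H) ← 0.936·0.1310 / (0.936·0.1310 + 0.146·0.8690) = 0.12262/0.24949 = 0.4915.
Update on result 2 ('indication'): P(H) ← 0.936·0.4915 / (0.936·0.4915 + 0.146·0.5085) = 0.46001/0.53426 = 0.8610.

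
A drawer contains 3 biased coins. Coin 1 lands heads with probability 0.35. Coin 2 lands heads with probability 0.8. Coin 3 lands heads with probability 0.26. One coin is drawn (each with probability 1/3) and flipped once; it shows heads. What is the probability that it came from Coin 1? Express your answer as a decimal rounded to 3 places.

Posterior probability ≈ 0.248

P(heads|C1) = 0.35; P(heads|C2) = 0.8; P(heads|C3) = 0.26.
Prior × likelihood for each source: 0.333333·0.35=0.1167, 0.333333·0.8=0.2667, 0.333333·0.26=0.08667. Summing gives P(heads) = 0.47000.
P(Coin 1 | heads) = 0.1167 / 0.47000 = 0.248.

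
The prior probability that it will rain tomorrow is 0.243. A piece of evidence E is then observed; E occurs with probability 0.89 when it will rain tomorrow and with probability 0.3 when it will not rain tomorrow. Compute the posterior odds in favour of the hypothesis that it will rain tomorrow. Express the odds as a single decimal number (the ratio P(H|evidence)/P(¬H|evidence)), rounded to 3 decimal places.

Posterior odds ≈ 0.952

Prior odds = 0.243/(1−0.243) = 0.32100. In log-odds, ln(0.32100) = -1.1363.
Add log likelihood ratio: ln(2.9667) = 1.0874.
Posterior log-odds = -0.048863, so posterior odds = exp(-0.048863) = 0.95231.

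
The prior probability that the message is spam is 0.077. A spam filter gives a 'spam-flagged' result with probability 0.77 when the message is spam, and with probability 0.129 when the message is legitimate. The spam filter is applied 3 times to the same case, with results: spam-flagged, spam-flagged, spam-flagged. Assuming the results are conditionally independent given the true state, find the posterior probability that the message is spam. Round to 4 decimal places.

Posterior P(H) ≈ 0.9466

Let H be the event that the message is spam; start with P(H) = 0.077. P('spam-flagged'|H) = 0.77, P('spam-flagged'|¬H) = 0.129.
Update on result 1 ('spam-flagged'): P(H) ← 0.77·0.0770 / (0.77·0.0770 + 0.129·0.9230) = 0.059290/0.17836 = 0.3324.
Update on result 2 ('spam-flagged'): P(H) ← 0.77·0.3324 / (0.77·0.3324 + 0.129·0.6676) = 0.25597/0.34208 = 0.7483.
Update on result 3 ('spam-flagged'): P(H) ← 0.77·0.7483 / (0.77·0.7483 + 0.129·0.2517) = 0.57616/0.60863 = 0.9466.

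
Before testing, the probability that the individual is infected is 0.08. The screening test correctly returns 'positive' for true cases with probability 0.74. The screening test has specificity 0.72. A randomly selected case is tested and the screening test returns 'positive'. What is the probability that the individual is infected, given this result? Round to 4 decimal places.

P(H | E) ≈ 0.1869

Write H for 'the individual is infected'. Prior odds H:¬H = 0.08/0.92 = 0.086957. For the 'positive' outcome, the likelihood ratio is 0.74/0.28 = 2.6429.
Posterior odds = 0.086957 × 2.6429 = 0.22981, so P(H|E) = 0.22981/(1+0.22981) = 0.1869.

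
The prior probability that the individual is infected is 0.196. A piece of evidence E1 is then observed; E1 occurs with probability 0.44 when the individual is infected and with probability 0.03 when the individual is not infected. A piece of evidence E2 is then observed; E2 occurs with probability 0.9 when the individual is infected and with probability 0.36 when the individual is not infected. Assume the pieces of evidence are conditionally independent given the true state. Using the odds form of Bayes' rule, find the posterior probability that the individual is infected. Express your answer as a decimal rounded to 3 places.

Posterior probability ≈ 0.899

Prior odds = 0.196/(1−0.196) = 0.24378.
Likelihood ratio for E1 = 0.44/0.03 = 14.667.
Likelihood ratio for E2 = 0.9/0.36 = 2.5000.
Posterior odds = prior odds × LR₁ × LR₂ = 8.9386.
Posterior probability = odds/(1+odds) = 8.9386/9.9386 = 0.899.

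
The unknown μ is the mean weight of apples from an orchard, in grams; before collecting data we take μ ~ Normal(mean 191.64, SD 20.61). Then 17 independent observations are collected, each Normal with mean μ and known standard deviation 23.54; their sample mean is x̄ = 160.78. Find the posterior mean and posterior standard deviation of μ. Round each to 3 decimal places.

With known σ, the Normal prior is conjugate. Weight on the data is w = (n/σ²)/(n/σ² + 1/τ₀²) = 0.0306786/(0.0306786+0.00235420) = 0.92873.
Posterior mean = w·x̄ + (1−w)·μ₀ = 0.92873·160.78 + 0.071269·191.64 = 162.979. Posterior variance = 1/(0.0306786+0.00235420) = 30.2729, so SD = 5.502.

Posterior mean ≈ 162.979; posterior SD ≈ 5.502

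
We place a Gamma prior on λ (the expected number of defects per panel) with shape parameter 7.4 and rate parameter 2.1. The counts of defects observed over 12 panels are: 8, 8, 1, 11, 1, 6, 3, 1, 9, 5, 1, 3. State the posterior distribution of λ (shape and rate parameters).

Posterior: Gamma(shape=64.4, rate=14.1)

The Poisson likelihood adds the total count to the shape and the number of exposure periods to the rate. Here ∑xᵢ = 57 and n = 12, so shape 7.4→64.4 and rate 2.1→14.1.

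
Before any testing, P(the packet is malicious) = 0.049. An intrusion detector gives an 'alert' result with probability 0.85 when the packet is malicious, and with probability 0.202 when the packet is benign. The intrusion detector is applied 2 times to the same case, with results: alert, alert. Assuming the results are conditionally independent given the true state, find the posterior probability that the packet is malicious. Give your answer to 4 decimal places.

Posterior P(H) ≈ 0.4771

Let H be the event that the packet is malicious; start with P(H) = 0.049. P('alert'|H) = 0.85, P('alert'|¬H) = 0.202.
Update on result 1 ('alert'): P(H) ← 0.85·0.0490 / (0.85·0.0490 + 0.202·0.9510) = 0.041650/0.23375 = 0.1782.
Update on result 2 ('alert'): P(H) ← 0.85·0.1782 / (0.85·0.1782 + 0.202·0.8218) = 0.15145/0.31746 = 0.4771.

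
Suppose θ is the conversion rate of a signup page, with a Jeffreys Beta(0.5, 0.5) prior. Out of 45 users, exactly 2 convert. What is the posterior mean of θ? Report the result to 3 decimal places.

Posterior mean ≈ 0.054

The binomial likelihood is conjugate to the Beta prior: with 2 successes and 43 failures, the posterior is Beta(0.5+2, 0.5+43) = Beta(2.5, 43.5).
E[θ | data] = 2.5/(2.5+43.5) = 0.054.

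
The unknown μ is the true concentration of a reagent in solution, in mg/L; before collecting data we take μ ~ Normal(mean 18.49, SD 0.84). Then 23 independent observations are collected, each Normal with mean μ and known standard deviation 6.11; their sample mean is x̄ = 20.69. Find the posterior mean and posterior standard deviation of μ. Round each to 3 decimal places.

Posterior mean ≈ 19.157; posterior SD ≈ 0.701

With known σ, the Normal prior is conjugate. Weight on the data is w = (n/σ²)/(n/σ² + 1/τ₀²) = 0.616092/(0.616092+1.41723) = 0.30300.
Posterior mean = w·x̄ + (1−w)·μ₀ = 0.30300·20.69 + 0.69700·18.49 = 19.157. Posterior variance = 1/(0.616092+1.41723) = 0.491805, so SD = 0.701.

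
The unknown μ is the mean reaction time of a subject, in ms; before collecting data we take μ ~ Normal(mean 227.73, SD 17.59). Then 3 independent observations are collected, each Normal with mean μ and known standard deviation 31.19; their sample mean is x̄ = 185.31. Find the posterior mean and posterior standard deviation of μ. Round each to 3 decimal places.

Posterior mean ≈ 207.018; posterior SD ≈ 12.583

Prior precision 1/τ₀² = 1/17.59² = 0.00323198; data precision n/σ² = 3/31.19² = 0.00308383.
Posterior precision = 0.00323198 + 0.00308383 = 0.00631581, giving posterior SD = 1/√0.00631581 = 12.583.
Posterior mean = (0.00323198·227.73 + 0.00308383·185.31) / 0.00631581 = 207.018.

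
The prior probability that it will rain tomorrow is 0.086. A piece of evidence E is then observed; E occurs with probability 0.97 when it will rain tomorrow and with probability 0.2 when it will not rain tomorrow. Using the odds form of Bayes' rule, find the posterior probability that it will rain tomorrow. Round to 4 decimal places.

Posterior probability ≈ 0.3133

Prior odds = 0.086/(1−0.086) = 0.094092.
Likelihood ratio for E = 0.97/0.2 = 4.8500.
Posterior odds = prior odds × LR = 0.45635.
Posterior probability = odds/(1+odds) = 0.45635/1.4563 = 0.3133.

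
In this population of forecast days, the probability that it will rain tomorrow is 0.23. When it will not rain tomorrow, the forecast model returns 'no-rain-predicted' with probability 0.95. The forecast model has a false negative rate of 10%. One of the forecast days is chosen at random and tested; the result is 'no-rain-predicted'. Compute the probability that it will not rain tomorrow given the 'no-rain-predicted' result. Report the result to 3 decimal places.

Let H be the event that it will rain tomorrow. P(H) = 0.23, so P(¬H) = 0.77. With E the 'no-rain-predicted' result, P(E|H) = 0.1 and P(E|¬H) = 0.95.
P(E) = 0.1·0.23 + 0.95·0.77 = 0.023000 + 0.73150 = 0.75450.
By Bayes' theorem, P(H|E) = 0.023000 / 0.75450 = 0.030. Hence P(¬H|E) = 1 − 0.030 = 0.970.

P(¬H | E) ≈ 0.970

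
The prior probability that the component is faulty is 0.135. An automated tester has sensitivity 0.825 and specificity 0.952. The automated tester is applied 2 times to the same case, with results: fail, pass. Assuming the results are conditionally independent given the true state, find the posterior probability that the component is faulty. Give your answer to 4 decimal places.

Let H be the event that the component is faulty; start with P(H) = 0.135. P('fail'|H) = 0.825, P('fail'|¬H) = 0.048.
Update on result 1 ('fail'): P(H) ← 0.825·0.1350 / (0.825·0.1350 + 0.048·0.8650) = 0.11138/0.15290 = 0.7284.
Update on result 2 ('pass'): P(H) ← 0.175·0.7284 / (0.175·0.7284 + 0.952·0.2716) = 0.12748/0.38600 = 0.3303.

Posterior P(H) ≈ 0.3303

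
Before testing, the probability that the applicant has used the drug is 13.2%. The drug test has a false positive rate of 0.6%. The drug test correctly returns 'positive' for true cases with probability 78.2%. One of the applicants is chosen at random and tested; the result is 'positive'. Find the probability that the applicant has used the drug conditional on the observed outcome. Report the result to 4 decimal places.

P(H | E) ≈ 0.9520

Let H be the event that the applicant has used the drug. P(H) = 0.132, so P(¬H) = 0.868. With E the 'positive' result, P(E|H) = 0.782 and P(E|¬H) = 0.006.
P(E) = 0.782·0.132 + 0.006·0.868 = 0.10322 + 0.0052080 = 0.10843.
By Bayes' theorem, P(H|E) = 0.10322 / 0.10843 = 0.9520.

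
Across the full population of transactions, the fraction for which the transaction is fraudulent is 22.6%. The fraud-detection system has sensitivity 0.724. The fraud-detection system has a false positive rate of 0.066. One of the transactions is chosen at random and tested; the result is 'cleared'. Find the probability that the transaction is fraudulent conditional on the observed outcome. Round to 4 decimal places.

P(H | E) ≈ 0.0794

Write H for 'the transaction is fraudulent'. Prior odds H:¬H = 0.226/0.774 = 0.29199. For the 'cleared' outcome, the likelihood ratio is 0.276/0.934 = 0.29550.
Posterior odds = 0.29199 × 0.29550 = 0.086284, so P(H|E) = 0.086284/(1+0.086284) = 0.0794.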